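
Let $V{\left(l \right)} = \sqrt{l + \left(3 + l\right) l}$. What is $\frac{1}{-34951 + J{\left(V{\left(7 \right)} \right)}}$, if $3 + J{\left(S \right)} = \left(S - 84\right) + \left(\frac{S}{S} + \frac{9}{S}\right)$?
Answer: $- \frac{2697849}{94524528017} - \frac{86 \sqrt{77}}{94524528017} \approx -2.8549 \cdot 10^{-5}$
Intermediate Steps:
$V{\left(l \right)} = \sqrt{l + l \left(3 + l\right)}$
$J{\left(S \right)} = -86 + S + \frac{9}{S}$ ($J{\left(S \right)} = -3 + \left(\left(S - 84\right) + \left(\frac{S}{S} + \frac{9}{S}\right)\right) = -3 + \left(\left(-84 + S\right) + \left(1 + \frac{9}{S}\right)\right) = -3 + \left(-83 + S + \frac{9}{S}\right) = -86 + S + \frac{9}{S}$)
$\frac{1}{-34951 + J{\left(V{\left(7 \right)} \right)}} = \frac{1}{-34951 + \left(-86 + \sqrt{7 \left(4 + 7\right)} + \frac{9}{\sqrt{7 \left(4 + 7\right)}}\right)} = \frac{1}{-34951 + \left(-86 + \sqrt{7 \cdot 11} + \frac{9}{\sqrt{7 \cdot 11}}\right)} = \frac{1}{-34951 + \left(-86 + \sqrt{77} + \frac{9}{\sqrt{77}}\right)} = \frac{1}{-34951 + \left(-86 + \sqrt{77} + 9 \frac{\sqrt{77}}{77}\right)} = \frac{1}{-34951 + \left(-86 + \sqrt{77} + \frac{9 \sqrt{77}}{77}\right)} = \frac{1}{-34951 - \left(86 - \frac{86 \sqrt{77}}{77}\right)} = \frac{1}{-35037 + \frac{86 \sqrt{77}}{77}}$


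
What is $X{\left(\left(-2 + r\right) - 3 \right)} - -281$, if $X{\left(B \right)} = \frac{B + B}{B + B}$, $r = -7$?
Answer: $282$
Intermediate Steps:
$X{\left(B \right)} = 1$ ($X{\left(B \right)} = \frac{2 B}{2 B} = 2 B \frac{1}{2 B} = 1$)
$X{\left(\left(-2 + r\right) - 3 \right)} - -281 = 1 - -281 = 1 + 281 = 282$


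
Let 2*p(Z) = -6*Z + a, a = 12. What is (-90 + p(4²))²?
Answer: 17424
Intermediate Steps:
p(Z) = 6 - 3*Z (p(Z) = (-6*Z + 12)/2 = (12 - 6*Z)/2 = 6 - 3*Z)
(-90 + p(4²))² = (-90 + (6 - 3*4²))² = (-90 + (6 - 3*16))² = (-90 + (6 - 48))² = (-90 - 42)² = (-132)² = 17424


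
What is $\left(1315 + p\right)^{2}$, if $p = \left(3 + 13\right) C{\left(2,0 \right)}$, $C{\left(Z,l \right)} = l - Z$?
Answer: $1646089$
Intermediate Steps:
$p = -32$ ($p = \left(3 + 13\right) \left(0 - 2\right) = 16 \left(0 - 2\right) = 16 \left(-2\right) = -32$)
$\left(1315 + p\right)^{2} = \left(1315 - 32\right)^{2} = 1283^{2} = 1646089$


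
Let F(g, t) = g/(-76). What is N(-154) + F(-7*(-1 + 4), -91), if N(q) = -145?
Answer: -10999/76 ≈ -144.72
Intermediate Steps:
F(g, t) = -g/76 (F(g, t) = g*(-1/76) = -g/76)
N(-154) + F(-7*(-1 + 4), -91) = -145 - (-7)*(-1 + 4)/76 = -145 - (-7)*3/76 = -145 - 1/76*(-21) = -145 + 21/76 = -10999/76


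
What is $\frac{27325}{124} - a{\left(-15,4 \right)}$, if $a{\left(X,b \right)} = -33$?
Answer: $\frac{31417}{124} \approx 253.36$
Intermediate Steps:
$\frac{27325}{124} - a{\left(-15,4 \right)} = \frac{27325}{124} - -33 = 27325 \cdot \frac{1}{124} + 33 = \frac{27325}{124} + 33 = \frac{31417}{124}$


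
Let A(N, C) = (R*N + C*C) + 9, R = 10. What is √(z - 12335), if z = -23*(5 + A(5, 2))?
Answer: I*√13899 ≈ 117.89*I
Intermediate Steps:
A(N, C) = 9 + C² + 10*N (A(N, C) = (10*N + C*C) + 9 = (10*N + C²) + 9 = (C² + 10*N) + 9 = 9 + C² + 10*N)
z = -1564 (z = -23*(5 + (9 + 2² + 10*5)) = -23*(5 + (9 + 4 + 50)) = -23*(5 + 63) = -23*68 = -1564)
√(z - 12335) = √(-1564 - 12335) = √(-13899) = I*√13899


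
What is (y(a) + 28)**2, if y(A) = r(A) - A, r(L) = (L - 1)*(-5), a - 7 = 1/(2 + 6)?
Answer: 1521/16 ≈ 95.063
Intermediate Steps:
a = 57/8 (a = 7 + 1/(2 + 6) = 7 + 1/8 = 57/8 ≈ 7.1250)
r(L) = 5 - 5*L (r(L) = (-1 + L)*(-5) = 5 - 5*L)
y(A) = 5 - 6*A (y(A) = (5 - 5*A) - A = 5 - 6*A)
(y(a) + 28)**2 = ((5 - 6*57/8) + 28)**2 = ((5 - 171/4) + 28)**2 = (-151/4 + 28)**2 = (-39/4)**2 = 1521/16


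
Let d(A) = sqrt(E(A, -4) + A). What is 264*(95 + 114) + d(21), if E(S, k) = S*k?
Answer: 55176 + 3*I*sqrt(7) ≈ 55176.0 + 7.9373*I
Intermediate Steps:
d(A) = sqrt(3)*sqrt(-A) (d(A) = sqrt(A*(-4) + A) = sqrt(-4*A + A) = sqrt(-3*A) = sqrt(3)*sqrt(-A))
264*(95 + 114) + d(21) = 264*(95 + 114) + sqrt(3)*sqrt(-1*21) = 264*209 + sqrt(3)*sqrt(-21) = 55176 + sqrt(3)*(I*sqrt(21)) = 55176 + 3*I*sqrt(7)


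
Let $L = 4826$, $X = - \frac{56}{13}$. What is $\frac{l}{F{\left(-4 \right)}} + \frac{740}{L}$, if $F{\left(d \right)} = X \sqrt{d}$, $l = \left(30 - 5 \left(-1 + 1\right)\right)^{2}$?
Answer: $\frac{370}{2413} + \frac{2925 i}{28} \approx 0.15334 + 104.46 i$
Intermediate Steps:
$X = - \frac{56}{13}$ ($X = \left(-56\right) \frac{1}{13} = - \frac{56}{13} \approx -4.3077$)
$l = 900$ ($l = \left(30 - 0\right)^{2} = \left(30 + 0\right)^{2} = 30^{2} = 900$)
$F{\left(d \right)} = - \frac{56 \sqrt{d}}{13}$
$\frac{l}{F{\left(-4 \right)}} + \frac{740}{L} = \frac{900}{\left(- \frac{56}{13}\right) \sqrt{-4}} + \frac{740}{4826} = \frac{900}{\left(- \frac{56}{13}\right) 2 i} + 740 \cdot \frac{1}{4826} = \frac{900}{\left(- \frac{112}{13}\right) i} + \frac{370}{2413} = 900 \frac{13 i}{112} + \frac{370}{2413} = \frac{2925 i}{28} + \frac{370}{2413} = \frac{370}{2413} + \frac{2925 i}{28}$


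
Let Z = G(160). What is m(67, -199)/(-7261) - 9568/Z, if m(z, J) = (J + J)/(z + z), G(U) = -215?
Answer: 4654750401/104594705 ≈ 44.503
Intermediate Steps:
Z = -215
m(z, J) = J/z (m(z, J) = (2*J)/((2*z)) = (2*J)*(1/(2*z)) = J/z)
m(67, -199)/(-7261) - 9568/Z = -199/67/(-7261) - 9568/(-215) = -199*1/67*(-1/7261) - 9568*(-1/215) = -199/67*(-1/7261) + 9568/215 = 199/486487 + 9568/215 = 4654750401/104594705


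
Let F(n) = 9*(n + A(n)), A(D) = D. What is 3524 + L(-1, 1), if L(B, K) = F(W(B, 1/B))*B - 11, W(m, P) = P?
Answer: 3531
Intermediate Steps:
F(n) = 18*n (F(n) = 9*(n + n) = 9*(2*n) = 18*n)
L(B, K) = 7 (L(B, K) = (18/B)*B - 11 = 18 - 11 = 7)
3524 + L(-1, 1) = 3524 + 7 = 3531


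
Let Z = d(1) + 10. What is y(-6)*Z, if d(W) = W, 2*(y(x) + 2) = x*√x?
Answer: -22 - 33*I*√6 ≈ -22.0 - 80.833*I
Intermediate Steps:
y(x) = -2 + x^(3/2)/2 (y(x) = -2 + (x*√x)/2 = -2 + x^(3/2)/2)
Z = 11 (Z = 1 + 10 = 11)
y(-6)*Z = (-2 + (-6)^(3/2)/2)*11 = (-2 + (-6*I*√6)/2)*11 = (-2 - 3*I*√6)*11 = -22 - 33*I*√6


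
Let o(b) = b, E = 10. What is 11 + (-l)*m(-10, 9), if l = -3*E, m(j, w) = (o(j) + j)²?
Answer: 12011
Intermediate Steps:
m(j, w) = 4*j² (m(j, w) = (j + j)² = (2*j)² = 4*j²)
l = -30 (l = -3*10 = -30)
11 + (-l)*m(-10, 9) = 11 + (-1*(-30))*(4*(-10)²) = 11 + 30*(4*100) = 11 + 30*400 = 11 + 12000 = 12011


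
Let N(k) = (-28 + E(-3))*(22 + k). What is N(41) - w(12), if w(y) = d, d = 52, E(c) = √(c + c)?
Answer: -1816 + 63*I*√6 ≈ -1816.0 + 154.32*I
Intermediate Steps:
E(c) = √2*√c (E(c) = √(2*c) = √2*√c)
N(k) = (-28 + I*√6)*(22 + k) (N(k) = (-28 + √2*√(-3))*(22 + k) = (-28 + √2*(I*√3))*(22 + k) = (-28 + I*√6)*(22 + k))
w(y) = 52
N(41) - w(12) = (-616 - 28*41 + 22*I*√6 + I*41*√6) - 1*52 = (-616 - 1148 + 22*I*√6 + 41*I*√6) - 52 = (-1764 + 63*I*√6) - 52 = -1816 + 63*I*√6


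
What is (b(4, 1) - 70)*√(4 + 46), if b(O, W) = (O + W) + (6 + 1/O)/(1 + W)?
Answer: -2475*√2/8 ≈ -437.52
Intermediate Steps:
b(O, W) = O + W + (6 + 1/O)/(1 + W) (b(O, W) = (O + W) + (6 + 1/O)/(1 + W) = O + W + (6 + 1/O)/(1 + W))
(b(4, 1) - 70)*√(4 + 46) = ((1 + 4² + 6*4 + 4*1 + 4*1² + 1*4²)/(4*(1 + 1)) - 70)*√(4 + 46) = ((¼)*(1 + 16 + 24 + 4 + 4*1 + 1*16)/2 - 70)*√50 = ((¼)*(½)*(1 + 16 + 24 + 4 + 4 + 16) - 70)*(5*√2) = ((¼)*(½)*65 - 70)*(5*√2) = (65/8 - 70)*(5*√2) = -2475*√2/8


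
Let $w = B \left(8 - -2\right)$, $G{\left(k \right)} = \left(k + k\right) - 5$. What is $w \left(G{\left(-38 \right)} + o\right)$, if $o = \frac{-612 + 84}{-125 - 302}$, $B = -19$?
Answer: $\frac{6471210}{427} \approx 15155.0$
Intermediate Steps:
$o = \frac{528}{427}$ ($o = - \frac{528}{-427} = \left(-528\right) \left(- \frac{1}{427}\right) = \frac{528}{427} \approx 1.2365$)
$G{\left(k \right)} = -5 + 2 k$ ($G{\left(k \right)} = 2 k - 5 = -5 + 2 k$)
$w = -190$ ($w = - 19 \left(8 - -2\right) = - 19 \left(8 + \left(-4 + 6\right)\right) = - 19 \left(8 + 2\right) = \left(-19\right) 10 = -190$)
$w \left(G{\left(-38 \right)} + o\right) = - 190 \left(\left(-5 + 2 \left(-38\right)\right) + \frac{528}{427}\right) = - 190 \left(\left(-5 - 76\right) + \frac{528}{427}\right) = - 190 \left(-81 + \frac{528}{427}\right) = \left(-190\right) \left(- \frac{34059}{427}\right) = \frac{6471210}{427}$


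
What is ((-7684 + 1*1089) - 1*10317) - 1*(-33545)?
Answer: 16633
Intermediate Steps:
((-7684 + 1*1089) - 1*10317) - 1*(-33545) = ((-7684 + 1089) - 10317) + 33545 = (-6595 - 10317) + 33545 = -16912 + 33545 = 16633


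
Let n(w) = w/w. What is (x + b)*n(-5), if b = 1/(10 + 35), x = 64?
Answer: 2881/45 ≈ 64.022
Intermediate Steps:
n(w) = 1
b = 1/45 ≈ 0.022222
(x + b)*n(-5) = (64 + 1/45)*1 = (2881/45)*1 = 2881/45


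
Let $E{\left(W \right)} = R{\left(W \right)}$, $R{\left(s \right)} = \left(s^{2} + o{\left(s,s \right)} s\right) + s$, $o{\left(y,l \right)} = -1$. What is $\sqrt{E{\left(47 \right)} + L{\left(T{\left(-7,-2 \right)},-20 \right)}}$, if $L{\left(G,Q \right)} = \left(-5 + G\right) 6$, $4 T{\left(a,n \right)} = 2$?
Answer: $\sqrt{2182} \approx 46.712$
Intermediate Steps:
$T{\left(a,n \right)} = \frac{1}{2}$ ($T{\left(a,n \right)} = \frac{1}{4} \cdot 2 = \frac{1}{2}$)
$R{\left(s \right)} = s^{2}$ ($R{\left(s \right)} = \left(s^{2} - s\right) + s = s^{2}$)
$L{\left(G,Q \right)} = -30 + 6 G$
$E{\left(W \right)} = W^{2}$
$\sqrt{E{\left(47 \right)} + L{\left(T{\left(-7,-2 \right)},-20 \right)}} = \sqrt{47^{2} + \left(-30 + 6 \cdot \frac{1}{2}\right)} = \sqrt{2209 + \left(-30 + 3\right)} = \sqrt{2209 - 27} = \sqrt{2182}$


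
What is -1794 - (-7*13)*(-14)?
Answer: -3068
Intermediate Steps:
-1794 - (-7*13)*(-14) = -1794 - (-91)*(-14) = -1794 - 1*1274 = -1794 - 1274 = -3068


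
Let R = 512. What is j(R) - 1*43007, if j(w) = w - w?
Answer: -43007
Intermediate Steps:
j(w) = 0
j(R) - 1*43007 = 0 - 1*43007 = 0 - 43007 = -43007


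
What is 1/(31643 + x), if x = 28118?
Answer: 1/59761 ≈ 1.6733e-5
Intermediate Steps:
1/(31643 + x) = 1/(31643 + 28118) = 1/59761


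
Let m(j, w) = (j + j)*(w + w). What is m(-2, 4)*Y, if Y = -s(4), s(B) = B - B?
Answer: 0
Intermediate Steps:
s(B) = 0
m(j, w) = 4*j*w (m(j, w) = (2*j)*(2*w) = 4*j*w)
Y = 0 (Y = -1*0 = 0)
m(-2, 4)*Y = (4*(-2)*4)*0 = -32*0 = 0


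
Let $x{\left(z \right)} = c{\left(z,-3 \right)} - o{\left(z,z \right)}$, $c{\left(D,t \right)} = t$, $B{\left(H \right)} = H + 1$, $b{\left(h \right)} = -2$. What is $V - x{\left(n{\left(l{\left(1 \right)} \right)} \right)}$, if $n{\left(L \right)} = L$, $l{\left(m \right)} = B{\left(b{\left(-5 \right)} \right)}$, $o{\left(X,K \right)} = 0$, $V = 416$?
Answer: $419$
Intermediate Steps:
$B{\left(H \right)} = 1 + H$
$l{\left(m \right)} = -1$ ($l{\left(m \right)} = 1 - 2 = -1$)
$x{\left(z \right)} = -3$ ($x{\left(z \right)} = -3 - 0 = -3 + 0 = -3$)
$V - x{\left(n{\left(l{\left(1 \right)} \right)} \right)} = 416 - -3 = 416 + 3 = 419$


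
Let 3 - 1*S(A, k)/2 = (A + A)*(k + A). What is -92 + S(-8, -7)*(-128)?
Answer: 60580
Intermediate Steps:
S(A, k) = 6 - 4*A*(A + k) (S(A, k) = 6 - 2*(A + A)*(k + A) = 6 - 2*2*A*(A + k) = 6 - 4*A*(A + k))
-92 + S(-8, -7)*(-128) = -92 + (6 - 4*(-8)**2 - 4*(-8)*(-7))*(-128) = -92 + (6 - 4*64 - 224)*(-128) = -92 + (6 - 256 - 224)*(-128) = -92 - 474*(-128) = -92 + 60672 = 60580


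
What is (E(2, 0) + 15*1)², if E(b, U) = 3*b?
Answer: 441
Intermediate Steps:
(E(2, 0) + 15*1)² = (3*2 + 15*1)² = (6 + 15)² = 21² = 441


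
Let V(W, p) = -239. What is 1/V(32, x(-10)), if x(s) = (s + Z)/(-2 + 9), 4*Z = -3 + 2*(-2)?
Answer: -1/239 ≈ -0.0041841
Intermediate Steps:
Z = -7/4 (Z = (-3 + 2*(-2))/4 = (-3 - 4)/4 = (¼)*(-7) = -7/4 ≈ -1.7500)
x(s) = -¼ + s/7 (x(s) = (s - 7/4)/(-2 + 9) = (-7/4 + s)/7 = (-7/4 + s)*(⅐) = -¼ + s/7)
1/V(32, x(-10)) = 1/(-239) = -1/239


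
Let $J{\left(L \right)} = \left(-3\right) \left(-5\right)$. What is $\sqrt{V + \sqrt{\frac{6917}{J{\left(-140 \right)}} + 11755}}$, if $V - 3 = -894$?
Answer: $\frac{\sqrt{-200475 + 15 \sqrt{2748630}}}{15} \approx 27.937 i$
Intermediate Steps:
$J{\left(L \right)} = 15$
$V = -891$ ($V = 3 - 894 = -891$)
$\sqrt{V + \sqrt{\frac{6917}{J{\left(-140 \right)}} + 11755}} = \sqrt{-891 + \sqrt{\frac{6917}{15} + 11755}} = \sqrt{-891 + \sqrt{\frac{183242}{15}}} = \sqrt{-891 + \frac{\sqrt{2748630}}{15}}$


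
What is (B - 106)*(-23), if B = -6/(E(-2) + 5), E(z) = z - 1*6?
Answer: 2392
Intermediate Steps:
E(z) = -6 + z (E(z) = z - 6 = -6 + z)
B = 2 (B = -6/((-6 - 2) + 5) = -6/(-8 + 5) = -6/(-3) = -6*(-⅓) = 2)
(B - 106)*(-23) = (2 - 106)*(-23) = -104*(-23) = 2392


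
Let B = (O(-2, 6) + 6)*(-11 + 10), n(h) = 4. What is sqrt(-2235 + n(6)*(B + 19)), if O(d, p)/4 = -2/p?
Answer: I*sqrt(19599)/3 ≈ 46.665*I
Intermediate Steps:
O(d, p) = -8/p (O(d, p) = 4*(-2/p) = -8/p)
B = -14/3 (B = (-8/6 + 6)*(-11 + 10) = (-8*1/6 + 6)*(-1) = (-4/3 + 6)*(-1) = (14/3)*(-1) = -14/3 ≈ -4.6667)
sqrt(-2235 + n(6)*(B + 19)) = sqrt(-2235 + 4*(-14/3 + 19)) = sqrt(-2235 + 4*(43/3)) = sqrt(-2235 + 172/3) = sqrt(-6533/3) = I*sqrt(19599)/3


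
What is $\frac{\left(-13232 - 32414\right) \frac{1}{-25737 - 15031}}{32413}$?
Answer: $\frac{22823}{660706592} \approx 3.4543 \cdot 10^{-5}$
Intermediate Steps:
$\frac{\left(-13232 - 32414\right) \frac{1}{-25737 - 15031}}{32413} = - \frac{45646}{-40768} \cdot \frac{1}{32413} = \left(-45646\right) \left(- \frac{1}{40768}\right) \frac{1}{32413} = \frac{22823}{20384} \cdot \frac{1}{32413} = \frac{22823}{660706592}$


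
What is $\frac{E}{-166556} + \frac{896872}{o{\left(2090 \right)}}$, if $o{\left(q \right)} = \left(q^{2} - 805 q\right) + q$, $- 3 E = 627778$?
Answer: $\frac{266930285027}{167872208790} \approx 1.5901$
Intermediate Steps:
$E = - \frac{627778}{3}$ ($E = \left(- \frac{1}{3}\right) 627778 = - \frac{627778}{3} \approx -2.0926 \cdot 10^{5}$)
$o{\left(q \right)} = q^{2} - 804 q$
$\frac{E}{-166556} + \frac{896872}{o{\left(2090 \right)}} = - \frac{627778}{3 \left(-166556\right)} + \frac{896872}{2090 \left(-804 + 2090\right)} = \left(- \frac{627778}{3}\right) \left(- \frac{1}{166556}\right) + \frac{896872}{2090 \cdot 1286} = \frac{313889}{249834} + \frac{896872}{2687740} = \frac{313889}{249834} + 896872 \cdot \frac{1}{2687740} = \frac{313889}{249834} + \frac{224218}{671935} = \frac{266930285027}{167872208790}$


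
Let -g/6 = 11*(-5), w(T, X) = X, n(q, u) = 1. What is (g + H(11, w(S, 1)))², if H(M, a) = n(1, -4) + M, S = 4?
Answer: 116964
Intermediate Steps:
g = 330 (g = -66*(-5) = -6*(-55) = 330)
H(M, a) = 1 + M
(g + H(11, w(S, 1)))² = (330 + (1 + 11))² = (330 + 12)² = 342² = 116964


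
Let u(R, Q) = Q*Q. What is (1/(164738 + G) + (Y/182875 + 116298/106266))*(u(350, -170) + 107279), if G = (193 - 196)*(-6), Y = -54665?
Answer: 11561491845548253963/106725612847700 ≈ 1.0833e+5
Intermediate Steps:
G = 18 (G = -3*(-6) = 18)
u(R, Q) = Q²
(1/(164738 + G) + (Y/182875 + 116298/106266))*(u(350, -170) + 107279) = (1/(164738 + 18) + (-54665/182875 + 116298/106266))*((-170)² + 107279) = (1/164756 + (-54665*1/182875 + 116298*(1/106266)))*(28900 + 107279) = (1/164756 + (-10933/36575 + 19383/17711))*136179 = (1/164756 + 515298862/647779825)*136179 = (84899227087497/106725612847700)*136179 = 11561491845548253963/106725612847700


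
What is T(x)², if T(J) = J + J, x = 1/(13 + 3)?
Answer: 1/64 ≈ 0.015625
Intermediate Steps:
x = 1/16 ≈ 0.062500
T(J) = 2*J
T(x)² = (2*(1/16))² = (⅛)² = 1/64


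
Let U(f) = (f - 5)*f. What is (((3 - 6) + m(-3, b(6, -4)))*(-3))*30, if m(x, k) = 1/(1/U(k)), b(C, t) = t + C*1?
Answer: 810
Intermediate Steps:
U(f) = f*(-5 + f) (U(f) = (-5 + f)*f = f*(-5 + f))
b(C, t) = C + t (b(C, t) = t + C = C + t)
m(x, k) = k*(-5 + k) (m(x, k) = 1/(1/(k*(-5 + k))) = k*(-5 + k))
(((3 - 6) + m(-3, b(6, -4)))*(-3))*30 = (((3 - 6) + (6 - 4)*(-5 + (6 - 4)))*(-3))*30 = ((-3 + 2*(-5 + 2))*(-3))*30 = ((-3 + 2*(-3))*(-3))*30 = ((-3 - 6)*(-3))*30 = -9*(-3)*30 = 27*30 = 810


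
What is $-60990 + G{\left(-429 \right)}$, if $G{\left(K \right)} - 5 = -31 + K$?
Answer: $-61445$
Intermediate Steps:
$G{\left(K \right)} = -26 + K$ ($G{\left(K \right)} = 5 + \left(-31 + K\right) = -26 + K$)
$-60990 + G{\left(-429 \right)} = -60990 - 455 = -61445$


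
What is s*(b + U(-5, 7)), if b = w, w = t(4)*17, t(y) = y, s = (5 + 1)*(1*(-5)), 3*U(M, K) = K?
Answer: -2110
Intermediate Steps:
U(M, K) = K/3
s = -30 (s = 6*(-5) = -30)
w = 68 (w = 4*17 = 68)
b = 68
s*(b + U(-5, 7)) = -30*(68 + (⅓)*7) = -30*(68 + 7/3) = -30*211/3 = -2110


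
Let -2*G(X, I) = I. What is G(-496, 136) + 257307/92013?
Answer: -1999859/30671 ≈ -65.204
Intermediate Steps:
G(X, I) = -I/2
G(-496, 136) + 257307/92013 = -½*136 + 257307/92013 = -68 + 257307*(1/92013) = -68 + 85769/30671 = -1999859/30671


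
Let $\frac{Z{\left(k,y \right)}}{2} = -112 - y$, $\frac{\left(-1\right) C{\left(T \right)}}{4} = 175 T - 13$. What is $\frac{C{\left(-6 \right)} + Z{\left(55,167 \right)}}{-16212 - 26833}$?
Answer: $- \frac{3694}{43045} \approx -0.085817$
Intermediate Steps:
$C{\left(T \right)} = 52 - 700 T$ ($C{\left(T \right)} = - 4 \left(175 T - 13\right) = - 4 \left(-13 + 175 T\right) = 52 - 700 T$)
$Z{\left(k,y \right)} = -224 - 2 y$ ($Z{\left(k,y \right)} = 2 \left(-112 - y\right) = -224 - 2 y$)
$\frac{C{\left(-6 \right)} + Z{\left(55,167 \right)}}{-16212 - 26833} = \frac{\left(52 - -4200\right) - 558}{-16212 - 26833} = \frac{\left(52 + 4200\right) - 558}{-43045} = \left(4252 - 558\right) \left(- \frac{1}{43045}\right) = 3694 \left(- \frac{1}{43045}\right) = - \frac{3694}{43045}$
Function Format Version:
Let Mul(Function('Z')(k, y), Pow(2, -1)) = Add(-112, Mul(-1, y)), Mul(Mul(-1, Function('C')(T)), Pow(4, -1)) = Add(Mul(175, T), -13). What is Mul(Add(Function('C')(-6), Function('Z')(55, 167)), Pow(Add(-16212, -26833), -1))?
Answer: Rational(-3694, 43045) ≈ -0.085817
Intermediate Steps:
Function('C')(T) = Add(52, Mul(-700, T)) (Function('C')(T) = Mul(-4, Add(Mul(175, T), -13)) = Mul(-4, Add(-13, Mul(175, T))) = Add(52, Mul(-700, T)))
Function('Z')(k, y) = Add(-224, Mul(-2, y)) (Function('Z')(k, y) = Mul(2, Add(-112, Mul(-1, y))) = Add(-224, Mul(-2, y)))
Mul(Add(Function('C')(-6), Function('Z')(55, 167)), Pow(Add(-16212, -26833), -1)) = Mul(Add(Add(52, Mul(-700, -6)), Add(-224, Mul(-2, 167))), Pow(Add(-16212, -26833), -1)) = Mul(Add(Add(52, 4200), Add(-224, -334)), Pow(-43045, -1)) = Mul(Add(4252, -558), Rational(-1, 43045)) = Mul(3694, Rational(-1, 43045)) = Rational(-3694, 43045)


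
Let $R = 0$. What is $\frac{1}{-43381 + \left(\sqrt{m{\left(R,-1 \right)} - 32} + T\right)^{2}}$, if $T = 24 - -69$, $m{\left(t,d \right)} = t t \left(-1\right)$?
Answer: $- \frac{i}{744 \sqrt{2} + 34764 i} \approx -2.8739 \cdot 10^{-5} - 8.6982 \cdot 10^{-7} i$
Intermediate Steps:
$m{\left(t,d \right)} = - t^{2}$ ($m{\left(t,d \right)} = t^{2} \left(-1\right) = - t^{2}$)
$T = 93$ ($T = 24 + 69 = 93$)
$\frac{1}{-43381 + \left(\sqrt{m{\left(R,-1 \right)} - 32} + T\right)^{2}} = \frac{1}{-43381 + \left(\sqrt{- 0^{2} - 32} + 93\right)^{2}} = \frac{1}{-43381 + \left(\sqrt{\left(-1\right) 0 - 32} + 93\right)^{2}} = \frac{1}{-43381 + \left(\sqrt{0 - 32} + 93\right)^{2}} = \frac{1}{-43381 + \left(\sqrt{-32} + 93\right)^{2}} = \frac{1}{-43381 + \left(4 i \sqrt{2} + 93\right)^{2}} = \frac{1}{-43381 + \left(93 + 4 i \sqrt{2}\right)^{2}}$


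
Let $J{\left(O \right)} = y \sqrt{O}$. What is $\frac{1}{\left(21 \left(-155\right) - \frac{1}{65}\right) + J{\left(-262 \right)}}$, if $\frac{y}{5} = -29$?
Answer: $- \frac{6876220}{34019013763} + \frac{612625 i \sqrt{262}}{68038027526} \approx -0.00020213 + 0.00014574 i$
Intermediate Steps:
$y = -145$ ($y = 5 \left(-29\right) = -145$)
$J{\left(O \right)} = - 145 \sqrt{O}$
$\frac{1}{\left(21 \left(-155\right) - \frac{1}{65}\right) + J{\left(-262 \right)}} = \frac{1}{\left(21 \left(-155\right) - \frac{1}{65}\right) - 145 \sqrt{-262}} = \frac{1}{\left(-3255 - \frac{1}{65}\right) - 145 i \sqrt{262}} = \frac{1}{- \frac{211576}{65} - 145 i \sqrt{262}}$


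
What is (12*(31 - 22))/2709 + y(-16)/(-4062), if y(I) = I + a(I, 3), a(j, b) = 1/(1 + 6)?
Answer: 17839/407554 ≈ 0.043771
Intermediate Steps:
a(j, b) = 1/7
y(I) = 1/7 + I (y(I) = I + 1/7 = 1/7 + I)
(12*(31 - 22))/2709 + y(-16)/(-4062) = (12*(31 - 22))/2709 + (1/7 - 16)/(-4062) = (12*9)*(1/2709) - 111/7*(-1/4062) = 108*(1/2709) + 37/9478 = 12/301 + 37/9478 = 17839/407554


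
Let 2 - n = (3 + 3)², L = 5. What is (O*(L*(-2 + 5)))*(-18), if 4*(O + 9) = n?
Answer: 4725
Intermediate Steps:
n = -34 (n = 2 - (3 + 3)² = 2 - 1*6² = 2 - 1*36 = 2 - 36 = -34)
O = -35/2 (O = -9 + (¼)*(-34) = -9 - 17/2 = -35/2 ≈ -17.500)
(O*(L*(-2 + 5)))*(-18) = -175*(-2 + 5)/2*(-18) = -175*3/2*(-18) = -35/2*15*(-18) = -525/2*(-18) = 4725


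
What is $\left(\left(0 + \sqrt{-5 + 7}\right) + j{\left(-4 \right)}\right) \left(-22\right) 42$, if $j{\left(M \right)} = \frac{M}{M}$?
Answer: $-924 - 924 \sqrt{2} \approx -2230.7$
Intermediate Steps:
$j{\left(M \right)} = 1$
$\left(\left(0 + \sqrt{-5 + 7}\right) + j{\left(-4 \right)}\right) \left(-22\right) 42 = \left(\left(0 + \sqrt{-5 + 7}\right) + 1\right) \left(-22\right) 42 = \left(\left(0 + \sqrt{2}\right) + 1\right) \left(-22\right) 42 = \left(\sqrt{2} + 1\right) \left(-22\right) 42 = \left(1 + \sqrt{2}\right) \left(-22\right) 42 = \left(-22 - 22 \sqrt{2}\right) 42 = -924 - 924 \sqrt{2}$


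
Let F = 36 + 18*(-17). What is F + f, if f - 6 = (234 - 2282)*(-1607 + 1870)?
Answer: -538888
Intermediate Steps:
f = -538618 (f = 6 + (234 - 2282)*(-1607 + 1870) = 6 - 2048*263 = 6 - 538624 = -538618)
F = -270 (F = 36 - 306 = -270)
F + f = -270 - 538618 = -538888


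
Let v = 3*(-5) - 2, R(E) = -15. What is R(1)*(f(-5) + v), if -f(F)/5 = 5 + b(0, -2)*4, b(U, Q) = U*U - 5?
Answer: -870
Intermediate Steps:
b(U, Q) = -5 + U**2 (b(U, Q) = U**2 - 5 = -5 + U**2)
v = -17 (v = -15 - 2 = -17)
f(F) = 75 (f(F) = -5*(5 + (-5 + 0**2)*4) = -5*(5 + (-5 + 0)*4) = -5*(5 - 5*4) = -5*(5 - 20) = -5*(-15) = 75)
R(1)*(f(-5) + v) = -15*(75 - 17) = -15*58 = -870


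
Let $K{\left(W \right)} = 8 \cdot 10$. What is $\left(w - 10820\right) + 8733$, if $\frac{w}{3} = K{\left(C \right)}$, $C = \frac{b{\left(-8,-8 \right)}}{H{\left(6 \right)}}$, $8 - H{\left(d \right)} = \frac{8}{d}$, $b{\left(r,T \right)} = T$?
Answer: $-1847$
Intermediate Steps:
$H{\left(d \right)} = 8 - \frac{8}{d}$
$C = - \frac{6}{5}$ ($C = - \frac{8}{8 - \frac{8}{6}} = - \frac{8}{8 - \frac{4}{3}} = - \frac{8}{\frac{20}{3}} = \left(-8\right) \frac{3}{20} = - \frac{6}{5} \approx -1.2$)
$K{\left(W \right)} = 80$
$w = 240$ ($w = 3 \cdot 80 = 240$)
$\left(w - 10820\right) + 8733 = \left(240 - 10820\right) + 8733 = -10580 + 8733 = -1847$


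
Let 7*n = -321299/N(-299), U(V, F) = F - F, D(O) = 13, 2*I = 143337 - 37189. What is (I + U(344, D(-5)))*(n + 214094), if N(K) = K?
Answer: 3399920750862/299 ≈ 1.1371e+10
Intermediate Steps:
I = 53074 (I = (143337 - 37189)/2 = (1/2)*106148 = 53074)
U(V, F) = 0
n = 321299/2093 (n = (-321299/(-299))/7 = (-321299*(-1/299))/7 = (1/7)*(321299/299) = 321299/2093 ≈ 153.51)
(I + U(344, D(-5)))*(n + 214094) = (53074 + 0)*(321299/2093 + 214094) = 53074*(448420041/2093) = 3399920750862/299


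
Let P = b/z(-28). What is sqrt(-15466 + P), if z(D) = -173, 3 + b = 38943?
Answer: I*sqrt(469618534)/173 ≈ 125.26*I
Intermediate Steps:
b = 38940 (b = -3 + 38943 = 38940)
P = -38940/173 (P = 38940/(-173) = 38940*(-1/173) = -38940/173 ≈ -225.09)
sqrt(-15466 + P) = sqrt(-15466 - 38940/173) = sqrt(-2714558/173) = I*sqrt(469618534)/173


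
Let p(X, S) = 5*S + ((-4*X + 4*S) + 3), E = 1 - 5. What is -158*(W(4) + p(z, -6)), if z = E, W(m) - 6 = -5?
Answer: 5372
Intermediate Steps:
E = -4
W(m) = 1 (W(m) = 6 - 5 = 1)
z = -4
p(X, S) = 3 - 4*X + 9*S (p(X, S) = 5*S + (3 - 4*X + 4*S) = 3 - 4*X + 9*S)
-158*(W(4) + p(z, -6)) = -158*(1 + (3 - 4*(-4) + 9*(-6))) = -158*(1 + (3 + 16 - 54)) = -158*(1 - 35) = -158*(-34) = 5372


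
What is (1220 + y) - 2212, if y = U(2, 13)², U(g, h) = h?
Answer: -823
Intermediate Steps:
y = 169 (y = 13² = 169)
(1220 + y) - 2212 = (1220 + 169) - 2212 = 1389 - 2212 = -823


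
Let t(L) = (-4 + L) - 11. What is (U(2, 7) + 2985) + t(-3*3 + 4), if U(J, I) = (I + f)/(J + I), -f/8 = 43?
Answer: 26348/9 ≈ 2927.6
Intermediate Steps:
t(L) = -15 + L
f = -344 (f = -8*43 = -344)
U(J, I) = (-344 + I)/(I + J) (U(J, I) = (I - 344)/(J + I) = (-344 + I)/(I + J))
(U(2, 7) + 2985) + t(-3*3 + 4) = ((-344 + 7)/(7 + 2) + 2985) + (-15 + (-3*3 + 4)) = (-337/9 + 2985) + (-15 + (-9 + 4)) = ((⅑)*(-337) + 2985) + (-15 - 5) = (-337/9 + 2985) - 20 = 26528/9 - 20 = 26348/9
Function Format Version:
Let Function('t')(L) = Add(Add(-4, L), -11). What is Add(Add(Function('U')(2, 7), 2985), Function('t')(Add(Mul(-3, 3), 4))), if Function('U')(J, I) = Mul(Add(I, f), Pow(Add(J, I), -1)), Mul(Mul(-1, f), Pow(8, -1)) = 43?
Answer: Rational(26348, 9) ≈ 2927.6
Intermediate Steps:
Function('t')(L) = Add(-15, L)
f = -344 (f = Mul(-8, 43) = -344)
Function('U')(J, I) = Mul(Pow(Add(I, J), -1), Add(-344, I)) (Function('U')(J, I) = Mul(Add(I, -344), Pow(Add(J, I), -1)) = Mul(Add(-344, I), Pow(Add(I, J), -1)) = Mul(Pow(Add(I, J), -1), Add(-344, I)))
Add(Add(Function('U')(2, 7), 2985), Function('t')(Add(Mul(-3, 3), 4))) = Add(Add(Mul(Pow(Add(7, 2), -1), Add(-344, 7)), 2985), Add(-15, Add(Mul(-3, 3), 4))) = Add(Add(Mul(Pow(9, -1), -337), 2985), Add(-15, Add(-9, 4))) = Add(Add(Mul(Rational(1, 9), -337), 2985), Add(-15, -5)) = Add(Add(Rational(-337, 9), 2985), -20) = Add(Rational(26528, 9), -20) = Rational(26348, 9)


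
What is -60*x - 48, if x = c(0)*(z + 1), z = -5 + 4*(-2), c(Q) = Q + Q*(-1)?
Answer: -48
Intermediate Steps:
c(Q) = 0 (c(Q) = Q - Q = 0)
z = -13 (z = -5 - 8 = -13)
x = 0 (x = 0*(-13 + 1) = 0*(-12) = 0)
-60*x - 48 = -60*0 - 48 = 0 - 48 = -48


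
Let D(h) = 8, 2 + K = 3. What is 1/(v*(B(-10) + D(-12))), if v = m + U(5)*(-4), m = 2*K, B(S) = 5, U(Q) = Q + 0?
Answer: -1/234 ≈ -0.0042735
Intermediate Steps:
K = 1 (K = -2 + 3 = 1)
U(Q) = Q
m = 2 (m = 2*1 = 2)
v = -18 (v = 2 + 5*(-4) = 2 - 20 = -18)
1/(v*(B(-10) + D(-12))) = 1/(-18*(5 + 8)) = 1/(-18*13) = 1/(-234) = -1/234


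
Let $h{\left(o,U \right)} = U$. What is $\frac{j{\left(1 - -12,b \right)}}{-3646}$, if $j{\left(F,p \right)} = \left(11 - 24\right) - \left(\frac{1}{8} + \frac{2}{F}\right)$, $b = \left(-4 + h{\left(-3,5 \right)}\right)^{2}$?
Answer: $\frac{1381}{379184} \approx 0.003642$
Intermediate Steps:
$b = 1$ ($b = \left(-4 + 5\right)^{2} = 1^{2} = 1$)
$j{\left(F,p \right)} = - \frac{105}{8} - \frac{2}{F}$ ($j{\left(F,p \right)} = -13 - \left(\frac{1}{8} + \frac{2}{F}\right) = - \frac{105}{8} - \frac{2}{F}$)
$\frac{j{\left(1 - -12,b \right)}}{-3646} = \frac{- \frac{105}{8} - \frac{2}{1 - -12}}{-3646} = \left(- \frac{105}{8} - \frac{2}{1 + 12}\right) \left(- \frac{1}{3646}\right) = \left(- \frac{105}{8} - \frac{2}{13}\right) \left(- \frac{1}{3646}\right) = \left(- \frac{1381}{104}\right) \left(- \frac{1}{3646}\right) = \frac{1381}{379184}$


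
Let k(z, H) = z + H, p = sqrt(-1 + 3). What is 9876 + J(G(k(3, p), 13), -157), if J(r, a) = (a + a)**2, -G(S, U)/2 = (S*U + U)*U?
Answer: 108472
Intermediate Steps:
p = sqrt(2) ≈ 1.4142
k(z, H) = H + z
G(S, U) = -2*U*(U + S*U) (G(S, U) = -2*(S*U + U)*U = -2*(U + S*U)*U = -2*U*(U + S*U))
J(r, a) = 4*a**2 (J(r, a) = (2*a)**2 = 4*a**2)
9876 + J(G(k(3, p), 13), -157) = 9876 + 4*(-157)**2 = 9876 + 4*24649 = 9876 + 98596 = 108472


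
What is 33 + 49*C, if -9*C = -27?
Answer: 180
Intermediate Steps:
C = 3 (C = -⅑*(-27) = 3)
33 + 49*C = 33 + 49*3 = 33 + 147 = 180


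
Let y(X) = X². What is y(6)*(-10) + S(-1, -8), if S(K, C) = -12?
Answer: -372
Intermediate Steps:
y(6)*(-10) + S(-1, -8) = 6²*(-10) - 12 = 36*(-10) - 12 = -360 - 12 = -372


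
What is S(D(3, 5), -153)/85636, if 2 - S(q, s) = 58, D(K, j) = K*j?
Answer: -14/21409 ≈ -0.00065393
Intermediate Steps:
S(q, s) = -56 (S(q, s) = 2 - 1*58 = 2 - 58 = -56)
S(D(3, 5), -153)/85636 = -56/85636 = -56*1/85636 = -14/21409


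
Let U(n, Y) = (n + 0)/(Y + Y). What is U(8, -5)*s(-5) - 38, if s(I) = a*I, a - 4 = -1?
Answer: -26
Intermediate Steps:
a = 3 (a = 4 - 1 = 3)
U(n, Y) = n/(2*Y) (U(n, Y) = n/((2*Y)) = n*(1/(2*Y)) = n/(2*Y))
s(I) = 3*I
U(8, -5)*s(-5) - 38 = ((½)*8/(-5))*(3*(-5)) - 38 = ((½)*8*(-⅕))*(-15) - 38 = -⅘*(-15) - 38 = 12 - 38 = -26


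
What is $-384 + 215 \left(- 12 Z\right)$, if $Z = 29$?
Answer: $-75204$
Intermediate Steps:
$-384 + 215 \left(- 12 Z\right) = -384 + 215 \left(\left(-12\right) 29\right) = -384 + 215 \left(-348\right) = -384 - 74820 = -75204$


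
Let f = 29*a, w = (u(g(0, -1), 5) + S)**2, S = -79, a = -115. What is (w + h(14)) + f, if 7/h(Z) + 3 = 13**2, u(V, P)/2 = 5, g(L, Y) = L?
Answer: 236723/166 ≈ 1426.0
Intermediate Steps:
u(V, P) = 10 (u(V, P) = 2*5 = 10)
h(Z) = 7/166 (h(Z) = 7/(-3 + 13**2) = 7/(-3 + 169) = 7/166)
w = 4761 (w = (10 - 79)**2 = (-69)**2 = 4761)
f = -3335 (f = 29*(-115) = -3335)
(w + h(14)) + f = (4761 + 7/166) - 3335 = 790333/166 - 3335 = 236723/166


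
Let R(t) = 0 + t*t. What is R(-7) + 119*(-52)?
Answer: -6139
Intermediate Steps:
R(t) = t² (R(t) = 0 + t² = t²)
R(-7) + 119*(-52) = (-7)² + 119*(-52) = 49 - 6188 = -6139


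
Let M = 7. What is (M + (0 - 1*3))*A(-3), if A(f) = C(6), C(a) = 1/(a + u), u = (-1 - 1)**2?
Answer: 2/5 ≈ 0.40000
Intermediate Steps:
u = 4 (u = (-2)**2 = 4)
C(a) = 1/(4 + a) (C(a) = 1/(a + 4) = 1/(4 + a))
A(f) = 1/10 (A(f) = 1/(4 + 6) = 1/10)
(M + (0 - 1*3))*A(-3) = (7 + (0 - 1*3))*(1/10) = (7 + (0 - 3))*(1/10) = (7 - 3)*(1/10) = 4*(1/10) = 2/5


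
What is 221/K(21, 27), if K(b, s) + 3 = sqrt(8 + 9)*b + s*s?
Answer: 53482/173193 - 1547*sqrt(17)/173193 ≈ 0.27197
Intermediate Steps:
K(b, s) = -3 + s**2 + b*sqrt(17) (K(b, s) = -3 + (sqrt(8 + 9)*b + s*s) = -3 + (sqrt(17)*b + s**2) = -3 + (b*sqrt(17) + s**2) = -3 + (s**2 + b*sqrt(17)) = -3 + s**2 + b*sqrt(17))
221/K(21, 27) = 221/(-3 + 27**2 + 21*sqrt(17)) = 221/(-3 + 729 + 21*sqrt(17)) = 221/(726 + 21*sqrt(17))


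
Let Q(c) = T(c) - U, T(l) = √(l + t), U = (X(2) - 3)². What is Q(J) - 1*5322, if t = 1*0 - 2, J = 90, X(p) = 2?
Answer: -5323 + 2*√22 ≈ -5313.6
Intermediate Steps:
t = -2 (t = 0 - 2 = -2)
U = 1 (U = (2 - 3)² = (-1)² = 1)
T(l) = √(-2 + l) (T(l) = √(l - 2) = √(-2 + l))
Q(c) = -1 + √(-2 + c) (Q(c) = √(-2 + c) - 1*1 = √(-2 + c) - 1 = -1 + √(-2 + c))
Q(J) - 1*5322 = (-1 + √(-2 + 90)) - 1*5322 = (-1 + √88) - 5322 = (-1 + 2*√22) - 5322 = -5323 + 2*√22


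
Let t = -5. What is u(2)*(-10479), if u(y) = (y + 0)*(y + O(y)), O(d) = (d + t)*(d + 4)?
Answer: 335328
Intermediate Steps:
O(d) = (-5 + d)*(4 + d) (O(d) = (d - 5)*(d + 4) = (-5 + d)*(4 + d))
u(y) = y*(-20 + y²) (u(y) = (y + 0)*(y + (-20 + y² - y)) = y*(-20 + y²))
u(2)*(-10479) = (2*(-20 + 2²))*(-10479) = (2*(-20 + 4))*(-10479) = (2*(-16))*(-10479) = -32*(-10479) = 335328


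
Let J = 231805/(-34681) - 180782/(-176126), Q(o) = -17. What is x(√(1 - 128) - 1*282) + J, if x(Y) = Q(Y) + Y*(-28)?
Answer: 24046076969293/3054112903 - 28*I*√127 ≈ 7873.3 - 315.54*I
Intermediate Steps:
x(Y) = -17 - 28*Y (x(Y) = -17 + Y*(-28) = -17 - 28*Y)
J = -17278593444/3054112903 (J = 231805*(-1/34681) - 180782*(-1/176126) = -231805/34681 + 90391/88063 = -17278593444/3054112903 ≈ -5.6575)
x(√(1 - 128) - 1*282) + J = (-17 - 28*(√(1 - 128) - 1*282)) - 17278593444/3054112903 = (-17 - 28*(√(-127) - 282)) - 17278593444/3054112903 = (-17 - 28*(I*√127 - 282)) - 17278593444/3054112903 = (-17 - 28*(-282 + I*√127)) - 17278593444/3054112903 = (-17 + (7896 - 28*I*√127)) - 17278593444/3054112903 = (7879 - 28*I*√127) - 17278593444/3054112903 = 24046076969293/3054112903 - 28*I*√127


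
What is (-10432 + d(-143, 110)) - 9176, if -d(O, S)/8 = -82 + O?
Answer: -17808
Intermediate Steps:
d(O, S) = 656 - 8*O (d(O, S) = -8*(-82 + O) = 656 - 8*O)
(-10432 + d(-143, 110)) - 9176 = (-10432 + (656 - 8*(-143))) - 9176 = (-10432 + (656 + 1144)) - 9176 = (-10432 + 1800) - 9176 = -8632 - 9176 = -17808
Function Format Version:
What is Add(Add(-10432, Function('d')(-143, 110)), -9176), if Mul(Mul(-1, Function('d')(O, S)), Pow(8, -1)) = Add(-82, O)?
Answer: -17808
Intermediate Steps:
Function('d')(O, S) = Add(656, Mul(-8, O)) (Function('d')(O, S) = Mul(-8, Add(-82, O)) = Add(656, Mul(-8, O)))
Add(Add(-10432, Function('d')(-143, 110)), -9176) = Add(Add(-10432, Add(656, Mul(-8, -143))), -9176) = Add(Add(-10432, Add(656, 1144)), -9176) = Add(Add(-10432, 1800), -9176) = Add(-8632, -9176) = -17808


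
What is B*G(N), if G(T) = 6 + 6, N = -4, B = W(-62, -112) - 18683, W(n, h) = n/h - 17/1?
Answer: -3141507/14 ≈ -2.2439e+5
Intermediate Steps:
W(n, h) = -17 + n/h (W(n, h) = n/h - 17*1 = n/h - 17 = -17 + n/h)
B = -1047169/56 (B = (-17 - 62/(-112)) - 18683 = (-17 - 62*(-1/112)) - 18683 = (-17 + 31/56) - 18683 = -921/56 - 18683 = -1047169/56 ≈ -18699.)
G(T) = 12
B*G(N) = -1047169/56*12 = -3141507/14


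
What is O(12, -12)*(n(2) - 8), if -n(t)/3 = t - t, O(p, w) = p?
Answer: -96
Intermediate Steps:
n(t) = 0 (n(t) = -3*(t - t) = -3*0 = 0)
O(12, -12)*(n(2) - 8) = 12*(0 - 8) = 12*(-8) = -96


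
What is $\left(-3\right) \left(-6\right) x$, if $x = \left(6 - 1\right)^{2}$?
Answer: $450$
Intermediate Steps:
$x = 25$ ($x = 5^{2} = 25$)
$\left(-3\right) \left(-6\right) x = \left(-3\right) \left(-6\right) 25 = 18 \cdot 25 = 450$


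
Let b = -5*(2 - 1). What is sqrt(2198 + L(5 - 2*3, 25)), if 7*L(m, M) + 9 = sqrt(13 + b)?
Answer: sqrt(107639 + 14*sqrt(2))/7 ≈ 46.873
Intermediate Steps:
b = -5 (b = -5*1 = -5)
L(m, M) = -9/7 + 2*sqrt(2)/7 (L(m, M) = -9/7 + sqrt(13 - 5)/7 = -9/7 + sqrt(8)/7 = -9/7 + (2*sqrt(2))/7 = -9/7 + 2*sqrt(2)/7)
sqrt(2198 + L(5 - 2*3, 25)) = sqrt(2198 + (-9/7 + 2*sqrt(2)/7)) = sqrt(15377/7 + 2*sqrt(2)/7)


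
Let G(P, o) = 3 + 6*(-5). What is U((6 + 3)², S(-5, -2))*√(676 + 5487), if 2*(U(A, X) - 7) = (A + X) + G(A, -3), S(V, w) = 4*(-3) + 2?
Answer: 29*√6163 ≈ 2276.6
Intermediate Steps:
S(V, w) = -10 (S(V, w) = -12 + 2 = -10)
G(P, o) = -27 (G(P, o) = 3 - 30 = -27)
U(A, X) = -13/2 + A/2 + X/2 (U(A, X) = 7 + ((A + X) - 27)/2 = 7 + (-27 + A + X)/2 = 7 + (-27/2 + A/2 + X/2) = -13/2 + A/2 + X/2)
U((6 + 3)², S(-5, -2))*√(676 + 5487) = (-13/2 + (6 + 3)²/2 + (½)*(-10))*√(676 + 5487) = (-13/2 + (½)*9² - 5)*√6163 = (-13/2 + (½)*81 - 5)*√6163 = (-13/2 + 81/2 - 5)*√6163 = 29*√6163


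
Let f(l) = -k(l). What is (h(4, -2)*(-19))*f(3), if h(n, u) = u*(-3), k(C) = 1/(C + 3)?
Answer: 19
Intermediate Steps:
k(C) = 1/(3 + C)
h(n, u) = -3*u
f(l) = -1/(3 + l)
(h(4, -2)*(-19))*f(3) = (-3*(-2)*(-19))*(-1/(3 + 3)) = (6*(-19))*(-1/6) = -(-114)/6 = -114*(-⅙) = 19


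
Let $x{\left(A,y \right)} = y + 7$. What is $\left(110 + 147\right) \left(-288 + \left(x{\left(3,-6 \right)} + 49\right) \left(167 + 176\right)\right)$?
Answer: $4333534$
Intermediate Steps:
$x{\left(A,y \right)} = 7 + y$
$\left(110 + 147\right) \left(-288 + \left(x{\left(3,-6 \right)} + 49\right) \left(167 + 176\right)\right) = \left(110 + 147\right) \left(-288 + \left(\left(7 - 6\right) + 49\right) \left(167 + 176\right)\right) = 257 \left(-288 + \left(1 + 49\right) 343\right) = 257 \left(-288 + 50 \cdot 343\right) = 257 \left(-288 + 17150\right) = 257 \cdot 16862 = 4333534$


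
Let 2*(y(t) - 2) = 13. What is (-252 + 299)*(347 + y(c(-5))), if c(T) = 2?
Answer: 33417/2 ≈ 16709.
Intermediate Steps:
y(t) = 17/2 (y(t) = 2 + (1/2)*13 = 2 + 13/2 = 17/2)
(-252 + 299)*(347 + y(c(-5))) = (-252 + 299)*(347 + 17/2) = 47*(711/2) = 33417/2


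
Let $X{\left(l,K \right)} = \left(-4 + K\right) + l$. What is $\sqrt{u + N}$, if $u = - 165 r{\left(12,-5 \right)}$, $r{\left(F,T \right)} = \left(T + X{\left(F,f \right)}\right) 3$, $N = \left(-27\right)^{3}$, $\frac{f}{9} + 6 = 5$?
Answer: $3 i \sqrt{1857} \approx 129.28 i$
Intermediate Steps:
$f = -9$ ($f = -54 + 9 \cdot 5 = -54 + 45 = -9$)
$X{\left(l,K \right)} = -4 + K + l$
$N = -19683$
$r{\left(F,T \right)} = -39 + 3 F + 3 T$ ($r{\left(F,T \right)} = \left(T - \left(13 - F\right)\right) 3 = \left(T + \left(-13 + F\right)\right) 3 = \left(-13 + F + T\right) 3 = -39 + 3 F + 3 T$)
$u = 2970$ ($u = - 165 \left(-39 + 3 \cdot 12 + 3 \left(-5\right)\right) = - 165 \left(-39 + 36 - 15\right) = \left(-165\right) \left(-18\right) = 2970$)
$\sqrt{u + N} = \sqrt{2970 - 19683} = \sqrt{-16713} = 3 i \sqrt{1857}$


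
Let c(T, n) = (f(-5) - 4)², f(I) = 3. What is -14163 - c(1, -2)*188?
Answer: -14351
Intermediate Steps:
c(T, n) = 1 (c(T, n) = (3 - 4)² = (-1)² = 1)
-14163 - c(1, -2)*188 = -14163 - 188 = -14351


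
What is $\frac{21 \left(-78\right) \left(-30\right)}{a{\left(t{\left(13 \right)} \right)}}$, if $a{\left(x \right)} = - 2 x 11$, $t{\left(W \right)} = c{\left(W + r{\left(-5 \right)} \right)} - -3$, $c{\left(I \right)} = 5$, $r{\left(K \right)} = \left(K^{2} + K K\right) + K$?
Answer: $- \frac{12285}{44} \approx -279.2$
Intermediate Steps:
$r{\left(K \right)} = K + 2 K^{2}$ ($r{\left(K \right)} = \left(K^{2} + K^{2}\right) + K = 2 K^{2} + K = K + 2 K^{2}$)
$t{\left(W \right)} = 8$ ($t{\left(W \right)} = 5 - -3 = 5 + 3 = 8$)
$a{\left(x \right)} = - 22 x$
$\frac{21 \left(-78\right) \left(-30\right)}{a{\left(t{\left(13 \right)} \right)}} = \frac{21 \left(-78\right) \left(-30\right)}{\left(-22\right) 8} = \frac{\left(-1638\right) \left(-30\right)}{-176} = 49140 \left(- \frac{1}{176}\right) = - \frac{12285}{44}$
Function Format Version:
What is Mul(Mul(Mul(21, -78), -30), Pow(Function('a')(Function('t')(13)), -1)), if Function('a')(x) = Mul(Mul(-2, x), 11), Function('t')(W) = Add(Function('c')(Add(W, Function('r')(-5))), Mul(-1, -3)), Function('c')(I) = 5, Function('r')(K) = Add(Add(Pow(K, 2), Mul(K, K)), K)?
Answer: Rational(-12285, 44) ≈ -279.20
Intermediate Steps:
Function('r')(K) = Add(K, Mul(2, Pow(K, 2))) (Function('r')(K) = Add(Add(Pow(K, 2), Pow(K, 2)), K) = Add(Mul(2, Pow(K, 2)), K) = Add(K, Mul(2, Pow(K, 2))))
Function('t')(W) = 8 (Function('t')(W) = Add(5, Mul(-1, -3)) = Add(5, 3) = 8)
Function('a')(x) = Mul(-22, x)
Mul(Mul(Mul(21, -78), -30), Pow(Function('a')(Function('t')(13)), -1)) = Mul(Mul(Mul(21, -78), -30), Pow(Mul(-22, 8), -1)) = Mul(Mul(-1638, -30), Pow(-176, -1)) = Mul(49140, Rational(-1, 176)) = Rational(-12285, 44)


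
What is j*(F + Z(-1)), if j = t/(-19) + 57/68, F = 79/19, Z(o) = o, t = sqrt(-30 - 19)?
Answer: 45/17 - 420*I/361 ≈ 2.6471 - 1.1634*I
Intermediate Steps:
t = 7*I (t = sqrt(-49) = 7*I ≈ 7.0*I)
F = 79/19 (F = 79*(1/19) = 79/19 ≈ 4.1579)
j = 57/68 - 7*I/19 (j = (7*I)/(-19) + 57/68 = (7*I)*(-1/19) + 57*(1/68) = -7*I/19 + 57/68 = 57/68 - 7*I/19 ≈ 0.83823 - 0.36842*I)
j*(F + Z(-1)) = (57/68 - 7*I/19)*(79/19 - 1) = (57/68 - 7*I/19)*(60/19) = 45/17 - 420*I/361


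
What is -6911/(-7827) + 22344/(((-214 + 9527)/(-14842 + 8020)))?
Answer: -1193011258993/72892851 ≈ -16367.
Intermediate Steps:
-6911/(-7827) + 22344/(((-214 + 9527)/(-14842 + 8020))) = -6911*(-1/7827) + 22344/((9313/(-6822))) = 6911/7827 + 22344/((9313*(-1/6822))) = 6911/7827 + 22344/(-9313/6822) = 6911/7827 + 22344*(-6822/9313) = 6911/7827 - 152430768/9313 = -1193011258993/72892851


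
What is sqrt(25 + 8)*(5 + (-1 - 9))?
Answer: -5*sqrt(33) ≈ -28.723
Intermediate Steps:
sqrt(25 + 8)*(5 + (-1 - 9)) = sqrt(33)*(5 - 10) = sqrt(33)*(-5) = -5*sqrt(33)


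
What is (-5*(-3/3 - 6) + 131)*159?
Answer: 26394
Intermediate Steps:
(-5*(-3/3 - 6) + 131)*159 = (-5*(-3*⅓ - 6) + 131)*159 = (-5*(-1 - 6) + 131)*159 = (-5*(-7) + 131)*159 = (35 + 131)*159 = 166*159 = 26394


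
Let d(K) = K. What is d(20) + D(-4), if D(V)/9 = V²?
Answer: 164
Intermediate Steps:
D(V) = 9*V²
d(20) + D(-4) = 20 + 9*(-4)² = 20 + 9*16 = 20 + 144 = 164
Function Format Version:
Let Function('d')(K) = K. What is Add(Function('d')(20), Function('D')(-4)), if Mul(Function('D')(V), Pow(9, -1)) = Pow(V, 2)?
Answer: 164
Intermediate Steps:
Function('D')(V) = Mul(9, Pow(V, 2))
Add(Function('d')(20), Function('D')(-4)) = Add(20, Mul(9, Pow(-4, 2))) = Add(20, Mul(9, 16)) = Add(20, 144) = 164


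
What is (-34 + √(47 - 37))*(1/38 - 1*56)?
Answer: 36159/19 - 2127*√10/38 ≈ 1726.1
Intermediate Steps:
(-34 + √(47 - 37))*(1/38 - 1*56) = (-34 + √10)*(1/38 - 56) = (-34 + √10)*(-2127/38) = 36159/19 - 2127*√10/38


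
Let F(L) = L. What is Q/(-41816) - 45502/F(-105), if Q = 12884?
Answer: 475339703/1097670 ≈ 433.04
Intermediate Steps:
Q/(-41816) - 45502/F(-105) = 12884/(-41816) - 45502/(-105) = 12884*(-1/41816) - 45502*(-1/105) = -3221/10454 + 45502/105 = 475339703/1097670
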